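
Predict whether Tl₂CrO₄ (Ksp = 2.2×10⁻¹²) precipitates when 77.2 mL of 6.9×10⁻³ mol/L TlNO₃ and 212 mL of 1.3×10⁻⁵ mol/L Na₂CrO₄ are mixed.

Yes

After mixing, V = 77.2 mL + 212 mL = 289.2 mL.
[Tl⁺] = (6.9×10⁻³)(77.2)/289.2 = 1.8×10⁻³ mol/L
[CrO₄²⁻] = (1.3×10⁻⁵)(212)/289.2 = 9.5×10⁻⁶ mol/L
Q = [Tl⁺]^2[CrO₄²⁻] = 3.2×10⁻¹¹
Since Q (3.2×10⁻¹¹) exceeds Ksp (2.2×10⁻¹²), Tl₂CrO₄ will precipitate.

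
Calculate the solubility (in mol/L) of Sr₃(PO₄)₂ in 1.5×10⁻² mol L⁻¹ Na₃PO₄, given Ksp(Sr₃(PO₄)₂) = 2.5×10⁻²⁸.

Sr₃(PO₄)₂(s) ⇌ 3 Sr²⁺(aq) + 2 PO₄³⁻(aq)
The solution already contains PO₄³⁻ at 1.5×10⁻² mol L⁻¹. Let s be the molar solubility of Sr₃(PO₄)₂.
[PO₄³⁻] ≈ 1.5×10⁻² mol L⁻¹ (common ion dominates); [Sr²⁺] = 3s.
Ksp = [Sr²⁺]^3[PO₄³⁻]^2 = (3s)^3(1.5×10⁻²)^2
(3s)^3 = 2.5×10⁻²⁸ / (1.5×10⁻²)^2 = 1.1×10⁻²⁴
s = 3.5×10⁻⁹ mol L⁻¹

3.5×10⁻⁹ M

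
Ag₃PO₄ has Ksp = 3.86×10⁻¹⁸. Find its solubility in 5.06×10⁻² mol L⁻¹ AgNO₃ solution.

Ag₃PO₄(s) ⇌ 3 Ag⁺(aq) + PO₄³⁻(aq)
The solution already contains Ag⁺ at 5.06×10⁻² mol L⁻¹. Let s be the molar solubility of Ag₃PO₄.
[Ag⁺] ≈ 5.06×10⁻² mol L⁻¹ (common ion dominates); [PO₄³⁻] = s.
Ksp = [Ag⁺]^3[PO₄³⁻] = (5.06×10⁻²)^3s
s = 3.86×10⁻¹⁸ / (5.06×10⁻²)^3 = 2.98×10⁻¹⁴
s = 2.98×10⁻¹⁴ mol L⁻¹

2.98×10⁻¹⁴ M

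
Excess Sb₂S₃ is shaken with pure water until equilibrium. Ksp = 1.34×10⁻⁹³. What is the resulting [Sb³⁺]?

Sb₂S₃(s) ⇌ 2 Sb³⁺(aq) + 3 S²⁻(aq)
Call the molar solubility s, so that [Sb³⁺] = 2s and [S²⁻] = 3s.
Ksp = [Sb³⁺]^2[S²⁻]^3 = (2s)^2 · (3s)^3 = 108s^5 = 1.34×10⁻⁹³
s = 1.04×10⁻¹⁹ mol/L
[Sb³⁺] = 2s = 2.09×10⁻¹⁹ mol/L

2.09×10⁻¹⁹ M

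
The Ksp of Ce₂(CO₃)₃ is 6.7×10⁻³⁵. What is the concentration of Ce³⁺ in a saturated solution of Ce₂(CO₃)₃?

1.1×10⁻⁷ M

Ce₂(CO₃)₃(s) ⇌ 2 Ce³⁺(aq) + 3 CO₃²⁻(aq)
Let s be the molar solubility. Then [Ce³⁺] = 2s and [CO₃²⁻] = 3s.
Ksp = [Ce³⁺]^2[CO₃²⁻]^3 = (2s)^2 · (3s)^3 = 108s^5 = 6.7×10⁻³⁵
s = 5.7×10⁻⁸ M
[Ce³⁺] = 2s = 1.1×10⁻⁷ M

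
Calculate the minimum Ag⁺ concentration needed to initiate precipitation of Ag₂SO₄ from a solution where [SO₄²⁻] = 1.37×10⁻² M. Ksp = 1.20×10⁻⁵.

2.96×10⁻² M

Precipitation of each salt begins when its ion product equals Ksp.
Ag₂SO₄(s) ⇌ 2 Ag⁺(aq) + SO₄²⁻(aq)
Ksp = [Ag⁺]^2[SO₄²⁻] = [Ag⁺]^2(1.37×10⁻²)
[Ag⁺]^2 = 1.20×10⁻⁵ / (1.37×10⁻²) = 8.76×10⁻⁴
[Ag⁺] = 2.96×10⁻² M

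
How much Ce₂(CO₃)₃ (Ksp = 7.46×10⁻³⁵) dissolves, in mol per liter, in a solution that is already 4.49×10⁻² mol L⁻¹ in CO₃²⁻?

Ce₂(CO₃)₃(s) ⇌ 2 Ce³⁺(aq) + 3 CO₃²⁻(aq)
The solution already contains CO₃²⁻ at 4.49×10⁻² mol L⁻¹. Let s be the molar solubility of Ce₂(CO₃)₃.
[CO₃²⁻] ≈ 4.49×10⁻² mol L⁻¹ (common ion dominates); [Ce³⁺] = 2s.
Ksp = [Ce³⁺]^2[CO₃²⁻]^3 = (2s)^2(4.49×10⁻²)^3
(2s)^2 = 7.46×10⁻³⁵ / (4.49×10⁻²)^3 = 8.24×10⁻³¹
s = 4.54×10⁻¹⁶ mol L⁻¹

4.54×10⁻¹⁶ M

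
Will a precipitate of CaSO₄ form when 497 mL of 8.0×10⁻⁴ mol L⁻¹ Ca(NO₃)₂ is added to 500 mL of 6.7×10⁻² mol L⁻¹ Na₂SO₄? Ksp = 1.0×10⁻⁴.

No

The combined volume is 997 mL.
[Ca²⁺] = (8.0×10⁻⁴)(497)/997 = 4.0×10⁻⁴ mol L⁻¹
[SO₄²⁻] = (6.7×10⁻²)(500)/997 = 3.4×10⁻² mol L⁻¹
Q = [Ca²⁺][SO₄²⁻] = 1.3×10⁻⁵
Q < Ksp (1.3×10⁻⁵ vs 1.0×10⁻⁴); the solution remains unsaturated and no precipitate forms.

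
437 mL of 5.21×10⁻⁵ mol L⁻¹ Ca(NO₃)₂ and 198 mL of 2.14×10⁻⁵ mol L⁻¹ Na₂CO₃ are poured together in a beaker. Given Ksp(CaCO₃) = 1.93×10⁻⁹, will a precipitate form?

No

The combined volume is 635 mL.
[Ca²⁺] = (5.21×10⁻⁵)(437)/635 = 3.59×10⁻⁵ mol L⁻¹
[CO₃²⁻] = (2.14×10⁻⁵)(198)/635 = 6.67×10⁻⁶ mol L⁻¹
Q = [Ca²⁺][CO₃²⁻] = 2.39×10⁻¹⁰
Since Q (2.39×10⁻¹⁰) is less than Ksp (1.93×10⁻⁹), no CaCO₃ precipitates.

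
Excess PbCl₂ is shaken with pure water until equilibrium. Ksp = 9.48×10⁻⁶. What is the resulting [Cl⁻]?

PbCl₂(s) ⇌ Pb²⁺(aq) + 2 Cl⁻(aq)
With molar solubility s: [Pb²⁺] = s, [Cl⁻] = 2s.
Ksp = [Pb²⁺][Cl⁻]^2 = s · (2s)^2 = 4s^3 = 9.48×10⁻⁶
s = 1.33×10⁻² M
[Cl⁻] = 2s = 2.67×10⁻² M

2.67×10⁻² M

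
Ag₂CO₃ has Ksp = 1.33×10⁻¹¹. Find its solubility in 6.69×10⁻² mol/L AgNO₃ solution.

2.97×10⁻⁹ M

Ag₂CO₃(s) ⇌ 2 Ag⁺(aq) + CO₃²⁻(aq)
Ag⁺ is already present at 6.69×10⁻² mol/L. If s mol/L of Ag₂CO₃ dissolves, [CO₃²⁻] = s while [Ag⁺] ≈ 6.69×10⁻² mol/L.
Ksp = [Ag⁺]^2[CO₃²⁻] = (6.69×10⁻²)^2s
s = 1.33×10⁻¹¹ / (6.69×10⁻²)^2 = 2.97×10⁻⁹
s = 2.97×10⁻⁹ mol/L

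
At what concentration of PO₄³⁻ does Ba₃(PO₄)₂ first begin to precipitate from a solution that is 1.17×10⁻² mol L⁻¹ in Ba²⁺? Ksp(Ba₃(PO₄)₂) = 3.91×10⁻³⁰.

1.56×10⁻¹² M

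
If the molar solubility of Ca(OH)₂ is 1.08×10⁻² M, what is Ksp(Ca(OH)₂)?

Ksp = 5.04×10⁻⁶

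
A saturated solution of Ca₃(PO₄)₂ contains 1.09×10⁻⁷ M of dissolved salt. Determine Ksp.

Ksp = 1.66×10⁻³³

Ca₃(PO₄)₂(s) ⇌ 3 Ca²⁺(aq) + 2 PO₄³⁻(aq)
Call the molar solubility s, so that [Ca²⁺] = 3s and [PO₄³⁻] = 2s.
Ksp = [Ca²⁺]^3[PO₄³⁻]^2 = (3s)^3 · (2s)^2 = 108s^5
Ksp = 108 × (1.09×10⁻⁷)^5 = 1.66×10⁻³³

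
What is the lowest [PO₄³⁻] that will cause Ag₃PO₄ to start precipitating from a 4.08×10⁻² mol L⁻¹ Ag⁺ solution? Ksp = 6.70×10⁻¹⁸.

Precipitation of each salt begins when its ion product equals Ksp.
Ag₃PO₄(s) ⇌ 3 Ag⁺(aq) + PO₄³⁻(aq)
Ksp = [Ag⁺]^3[PO₄³⁻] = [PO₄³⁻](4.08×10⁻²)^3
[PO₄³⁻] = 6.70×10⁻¹⁸ / (4.08×10⁻²)^3 = 9.86×10⁻¹⁴
[PO₄³⁻] = 9.86×10⁻¹⁴ mol L⁻¹

9.86×10⁻¹⁴ M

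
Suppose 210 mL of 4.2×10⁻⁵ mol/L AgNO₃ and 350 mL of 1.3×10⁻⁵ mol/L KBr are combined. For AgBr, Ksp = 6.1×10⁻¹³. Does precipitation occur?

The combined volume is 560 mL.
[Ag⁺] = (4.2×10⁻⁵)(210)/560 = 1.6×10⁻⁵ mol/L
[Br⁻] = (1.3×10⁻⁵)(350)/560 = 8.1×10⁻⁶ mol/L
Q = [Ag⁺][Br⁻] = 1.3×10⁻¹⁰
Because Q > Ksp (1.3×10⁻¹⁰ vs 6.1×10⁻¹³), a precipitate of AgBr forms.

Yes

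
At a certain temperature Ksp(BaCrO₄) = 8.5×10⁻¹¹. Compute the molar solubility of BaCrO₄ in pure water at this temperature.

9.2×10⁻⁶ M

BaCrO₄(s) ⇌ Ba²⁺(aq) + CrO₄²⁻(aq)
If s mol/L of BaCrO₄ dissolves, [Ba²⁺] = s and [CrO₄²⁻] = s.
Ksp = [Ba²⁺][CrO₄²⁻] = s · s = s^2
s^2 = 8.5×10⁻¹¹
s = (8.5×10⁻¹¹)^(1/2) = 9.2×10⁻⁶ mol L⁻¹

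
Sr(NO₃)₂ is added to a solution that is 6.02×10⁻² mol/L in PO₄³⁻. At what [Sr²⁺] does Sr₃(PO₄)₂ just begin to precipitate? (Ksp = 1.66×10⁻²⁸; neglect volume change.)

3.58×10⁻⁹ M

Precipitation of each salt begins when its ion product equals Ksp.
Sr₃(PO₄)₂(s) ⇌ 3 Sr²⁺(aq) + 2 PO₄³⁻(aq)
Ksp = [Sr²⁺]^3[PO₄³⁻]^2 = [Sr²⁺]^3(6.02×10⁻²)^2
[Sr²⁺]^3 = 1.66×10⁻²⁸ / (6.02×10⁻²)^2 = 4.58×10⁻²⁶
[Sr²⁺] = 3.58×10⁻⁹ mol/L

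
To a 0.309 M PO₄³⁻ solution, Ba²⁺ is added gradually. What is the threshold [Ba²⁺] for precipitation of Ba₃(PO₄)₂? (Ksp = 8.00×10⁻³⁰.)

4.38×10⁻¹⁰ M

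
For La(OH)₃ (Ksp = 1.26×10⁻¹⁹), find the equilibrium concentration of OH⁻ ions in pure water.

La(OH)₃(s) ⇌ La³⁺(aq) + 3 OH⁻(aq)
Call the molar solubility s, so that [La³⁺] = s and [OH⁻] = 3s.
Ksp = [La³⁺][OH⁻]^3 = s · (3s)^3 = 27s^4 = 1.26×10⁻¹⁹
s = 8.27×10⁻⁶ M
[OH⁻] = 3s = 2.48×10⁻⁵ M

2.48×10⁻⁵ M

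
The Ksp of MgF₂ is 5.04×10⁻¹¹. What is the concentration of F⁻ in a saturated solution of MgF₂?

4.65×10⁻⁴ M

MgF₂(s) ⇌ Mg²⁺(aq) + 2 F⁻(aq)
With molar solubility s: [Mg²⁺] = s, [F⁻] = 2s.
Ksp = [Mg²⁺][F⁻]^2 = s · (2s)^2 = 4s^3 = 5.04×10⁻¹¹
s = 2.33×10⁻⁴ M
[F⁻] = 2s = 4.65×10⁻⁴ M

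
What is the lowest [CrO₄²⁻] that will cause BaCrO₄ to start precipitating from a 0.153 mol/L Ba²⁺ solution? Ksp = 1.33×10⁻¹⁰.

8.69×10⁻¹⁰ M

Each salt precipitates once Q = Ksp for that salt.
BaCrO₄(s) ⇌ Ba²⁺(aq) + CrO₄²⁻(aq)
Ksp = [Ba²⁺][CrO₄²⁻] = [CrO₄²⁻](0.153)
[CrO₄²⁻] = 1.33×10⁻¹⁰ / (0.153) = 8.69×10⁻¹⁰
[CrO₄²⁻] = 8.69×10⁻¹⁰ mol/L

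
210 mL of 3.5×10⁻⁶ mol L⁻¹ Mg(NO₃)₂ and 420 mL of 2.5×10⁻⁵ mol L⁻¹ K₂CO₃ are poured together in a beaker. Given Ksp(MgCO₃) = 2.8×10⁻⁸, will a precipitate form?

No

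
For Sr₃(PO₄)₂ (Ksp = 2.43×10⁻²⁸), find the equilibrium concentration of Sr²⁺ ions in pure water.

3.53×10⁻⁶ M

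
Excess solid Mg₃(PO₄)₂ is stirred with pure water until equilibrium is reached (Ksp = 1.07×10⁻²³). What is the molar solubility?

Mg₃(PO₄)₂(s) ⇌ 3 Mg²⁺(aq) + 2 PO₄³⁻(aq)
For each mole of Mg₃(PO₄)₂ that dissolves per liter, [Mg²⁺] = 3s and [PO₄³⁻] = 2s; let s denote this solubility.
Ksp = [Mg²⁺]^3[PO₄³⁻]^2 = (3s)^3 · (2s)^2 = 108s^5
108s^5 = 1.07×10⁻²³  ⇒  s^5 = 9.91×10⁻²⁶
Taking the 5th root, s = 9.98×10⁻⁶ mol L⁻¹.

9.98×10⁻⁶ M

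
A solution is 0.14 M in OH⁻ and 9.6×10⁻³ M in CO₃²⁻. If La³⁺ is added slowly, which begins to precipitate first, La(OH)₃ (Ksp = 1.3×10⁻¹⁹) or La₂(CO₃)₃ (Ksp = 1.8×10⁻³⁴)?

La(OH)₃

The threshold for precipitation is Q = Ksp.
For La(OH)₃: [La³⁺] = (Ksp/[OH⁻]^3) = 4.7×10⁻¹⁷ M
For La₂(CO₃)₃: [La³⁺] = (Ksp/[CO₃²⁻]^3)^(1/2) = 1.4×10⁻¹⁴ M
The smaller threshold [La³⁺] is reached first, so La(OH)₃ precipitates first.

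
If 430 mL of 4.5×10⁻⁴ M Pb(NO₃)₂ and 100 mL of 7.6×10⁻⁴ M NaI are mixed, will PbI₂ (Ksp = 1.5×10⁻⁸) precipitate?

The combined volume is 530 mL.
[Pb²⁺] = (4.5×10⁻⁴)(430)/530 = 3.7×10⁻⁴ M
[I⁻] = (7.6×10⁻⁴)(100)/530 = 1.4×10⁻⁴ M
Q = [Pb²⁺][I⁻]^2 = 7.5×10⁻¹²
Q < Ksp (7.5×10⁻¹² vs 1.5×10⁻⁸); the solution remains unsaturated and no precipitate forms.

No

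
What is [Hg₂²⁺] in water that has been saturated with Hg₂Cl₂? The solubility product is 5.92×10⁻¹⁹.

Hg₂Cl₂(s) ⇌ Hg₂²⁺(aq) + 2 Cl⁻(aq)
If s mol/L of Hg₂Cl₂ dissolves, [Hg₂²⁺] = s and [Cl⁻] = 2s.
Ksp = [Hg₂²⁺][Cl⁻]^2 = s · (2s)^2 = 4s^3 = 5.92×10⁻¹⁹
s = 5.29×10⁻⁷ mol/L
[Hg₂²⁺] = s = 5.29×10⁻⁷ mol/L

5.29×10⁻⁷ M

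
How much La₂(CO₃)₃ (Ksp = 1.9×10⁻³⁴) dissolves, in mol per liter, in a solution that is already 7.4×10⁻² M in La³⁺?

1.1×10⁻¹¹ M

La₂(CO₃)₃(s) ⇌ 2 La³⁺(aq) + 3 CO₃²⁻(aq)
Let s be the solubility of La₂(CO₃)₃ here. The common ion gives [La³⁺] ≈ 7.4×10⁻² M, and [CO₃²⁻] = 3s.
Ksp = [La³⁺]^2[CO₃²⁻]^3 = (7.4×10⁻²)^2(3s)^3
(3s)^3 = 1.9×10⁻³⁴ / (7.4×10⁻²)^2 = 3.5×10⁻³²
s = 1.1×10⁻¹¹ M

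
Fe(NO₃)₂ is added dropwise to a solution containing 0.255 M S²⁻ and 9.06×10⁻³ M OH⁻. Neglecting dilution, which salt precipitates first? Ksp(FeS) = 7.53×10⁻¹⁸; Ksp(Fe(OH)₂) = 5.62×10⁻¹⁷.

A salt starts to precipitate once the ion product Q reaches its Ksp.
For FeS: [Fe²⁺] = (Ksp/[S²⁻]) = 2.95×10⁻¹⁷ M
For Fe(OH)₂: [Fe²⁺] = (Ksp/[OH⁻]^2) = 6.85×10⁻¹³ M
The smaller threshold [Fe²⁺] is reached first, so FeS precipitates first.

FeS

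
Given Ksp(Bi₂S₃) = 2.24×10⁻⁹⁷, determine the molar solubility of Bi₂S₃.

1.83×10⁻²⁰ M

Bi₂S₃(s) ⇌ 2 Bi³⁺(aq) + 3 S²⁻(aq)
Call the molar solubility s, so that [Bi³⁺] = 2s and [S²⁻] = 3s.
Ksp = [Bi³⁺]^2[S²⁻]^3 = (2s)^2 · (3s)^3 = 108s^5
108s^5 = 2.24×10⁻⁹⁷  ⇒  s^5 = 2.07×10⁻⁹⁹
s = 1.83×10⁻²⁰ mol/L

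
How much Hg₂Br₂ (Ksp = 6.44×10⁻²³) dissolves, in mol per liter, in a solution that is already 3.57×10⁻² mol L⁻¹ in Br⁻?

Hg₂Br₂(s) ⇌ Hg₂²⁺(aq) + 2 Br⁻(aq)
Br⁻ is already present at 3.57×10⁻² mol L⁻¹. If s mol/L of Hg₂Br₂ dissolves, [Hg₂²⁺] = s while [Br⁻] ≈ 3.57×10⁻² mol L⁻¹.
Ksp = [Hg₂²⁺][Br⁻]^2 = s(3.57×10⁻²)^2
s = 6.44×10⁻²³ / (3.57×10⁻²)^2 = 5.05×10⁻²⁰
s = 5.05×10⁻²⁰ mol L⁻¹

5.05×10⁻²⁰ M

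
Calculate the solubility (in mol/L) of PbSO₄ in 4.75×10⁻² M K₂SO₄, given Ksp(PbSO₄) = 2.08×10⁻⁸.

4.38×10⁻⁷ M

PbSO₄(s) ⇌ Pb²⁺(aq) + SO₄²⁻(aq)
The solution already contains SO₄²⁻ at 4.75×10⁻² M. Let s be the molar solubility of PbSO₄.
[SO₄²⁻] ≈ 4.75×10⁻² M (common ion dominates); [Pb²⁺] = s.
Ksp = [Pb²⁺][SO₄²⁻] = s(4.75×10⁻²)
s = 2.08×10⁻⁸ / (4.75×10⁻²) = 4.38×10⁻⁷
s = 4.38×10⁻⁷ M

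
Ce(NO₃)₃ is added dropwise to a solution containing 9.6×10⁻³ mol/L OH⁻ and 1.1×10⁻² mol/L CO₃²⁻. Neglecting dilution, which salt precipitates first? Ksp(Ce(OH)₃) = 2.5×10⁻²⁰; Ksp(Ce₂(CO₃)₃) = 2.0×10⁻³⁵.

Ce₂(CO₃)₃

Precipitation begins when Q = Ksp.
For Ce(OH)₃: [Ce³⁺] = (Ksp/[OH⁻]^3) = 2.8×10⁻¹⁴ mol/L
For Ce₂(CO₃)₃: [Ce³⁺] = (Ksp/[CO₃²⁻]^3)^(1/2) = 3.9×10⁻¹⁵ mol/L
Since Ce₂(CO₃)₃ needs less Ce³⁺ to reach saturation, it precipitates first.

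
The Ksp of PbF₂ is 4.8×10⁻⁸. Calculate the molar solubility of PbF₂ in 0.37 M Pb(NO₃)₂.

1.8×10⁻⁴ M

PbF₂(s) ⇌ Pb²⁺(aq) + 2 F⁻(aq)
With Pb²⁺ already at 0.37 M and s small, take [Pb²⁺] ≈ 0.37 M and [F⁻] = 2s.
Ksp = [Pb²⁺][F⁻]^2 = (0.37)(2s)^2
(2s)^2 = 4.8×10⁻⁸ / (0.37) = 1.3×10⁻⁷
s = 1.8×10⁻⁴ M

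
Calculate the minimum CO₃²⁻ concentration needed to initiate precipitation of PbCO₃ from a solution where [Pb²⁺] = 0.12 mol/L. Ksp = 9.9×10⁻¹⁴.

A salt starts to precipitate once the ion product Q reaches its Ksp.
PbCO₃(s) ⇌ Pb²⁺(aq) + CO₃²⁻(aq)
Ksp = [Pb²⁺][CO₃²⁻] = [CO₃²⁻](0.12)
[CO₃²⁻] = 9.9×10⁻¹⁴ / (0.12) = 8.3×10⁻¹³
[CO₃²⁻] = 8.3×10⁻¹³ mol/L

8.3×10⁻¹³ M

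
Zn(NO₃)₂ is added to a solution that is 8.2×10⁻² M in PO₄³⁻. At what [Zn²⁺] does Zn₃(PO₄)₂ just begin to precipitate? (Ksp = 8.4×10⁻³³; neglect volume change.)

1.1×10⁻¹⁰ M

Precipitation of each salt begins when its ion product equals Ksp.
Zn₃(PO₄)₂(s) ⇌ 3 Zn²⁺(aq) + 2 PO₄³⁻(aq)
Ksp = [Zn²⁺]^3[PO₄³⁻]^2 = [Zn²⁺]^3(8.2×10⁻²)^2
[Zn²⁺]^3 = 8.4×10⁻³³ / (8.2×10⁻²)^2 = 1.2×10⁻³⁰
[Zn²⁺] = 1.1×10⁻¹⁰ M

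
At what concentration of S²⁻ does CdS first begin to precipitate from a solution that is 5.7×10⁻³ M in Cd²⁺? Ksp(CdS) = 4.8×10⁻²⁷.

8.4×10⁻²⁵ M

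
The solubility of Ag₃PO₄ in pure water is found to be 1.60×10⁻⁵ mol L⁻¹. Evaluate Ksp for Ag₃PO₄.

Ksp = 1.77×10⁻¹⁸

Ag₃PO₄(s) ⇌ 3 Ag⁺(aq) + PO₄³⁻(aq)
Let s be the molar solubility. Then [Ag⁺] = 3s and [PO₄³⁻] = s.
Ksp = [Ag⁺]^3[PO₄³⁻] = (3s)^3 · s = 27s^4
Ksp = 27 × (1.60×10⁻⁵)^4 = 1.77×10⁻¹⁸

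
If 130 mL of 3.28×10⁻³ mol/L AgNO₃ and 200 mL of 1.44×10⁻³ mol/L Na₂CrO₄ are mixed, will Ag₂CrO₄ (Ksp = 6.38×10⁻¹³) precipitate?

Yes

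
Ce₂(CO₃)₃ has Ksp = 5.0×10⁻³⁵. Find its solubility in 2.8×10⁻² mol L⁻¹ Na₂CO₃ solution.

7.5×10⁻¹⁶ M

Ce₂(CO₃)₃(s) ⇌ 2 Ce³⁺(aq) + 3 CO₃²⁻(aq)
CO₃²⁻ is already present at 2.8×10⁻² mol L⁻¹. If s mol/L of Ce₂(CO₃)₃ dissolves, [Ce³⁺] = 2s while [CO₃²⁻] ≈ 2.8×10⁻² mol L⁻¹.
Ksp = [Ce³⁺]^2[CO₃²⁻]^3 = (2s)^2(2.8×10⁻²)^3
(2s)^2 = 5.0×10⁻³⁵ / (2.8×10⁻²)^3 = 2.3×10⁻³⁰
s = 7.5×10⁻¹⁶ mol L⁻¹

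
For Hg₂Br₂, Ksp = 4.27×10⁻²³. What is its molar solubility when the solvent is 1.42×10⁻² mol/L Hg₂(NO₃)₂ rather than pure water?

2.74×10⁻¹¹ M

Hg₂Br₂(s) ⇌ Hg₂²⁺(aq) + 2 Br⁻(aq)
Let s be the solubility of Hg₂Br₂ here. The common ion gives [Hg₂²⁺] ≈ 1.42×10⁻² mol/L, and [Br⁻] = 2s.
Ksp = [Hg₂²⁺][Br⁻]^2 = (1.42×10⁻²)(2s)^2
(2s)^2 = 4.27×10⁻²³ / (1.42×10⁻²) = 3.01×10⁻²¹
s = 2.74×10⁻¹¹ mol/L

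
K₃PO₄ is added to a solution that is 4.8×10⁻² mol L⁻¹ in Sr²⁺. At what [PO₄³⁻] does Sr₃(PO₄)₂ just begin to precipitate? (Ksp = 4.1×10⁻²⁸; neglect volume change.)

1.9×10⁻¹² M

A salt starts to precipitate once the ion product Q reaches its Ksp.
Sr₃(PO₄)₂(s) ⇌ 3 Sr²⁺(aq) + 2 PO₄³⁻(aq)
Ksp = [Sr²⁺]^3[PO₄³⁻]^2 = [PO₄³⁻]^2(4.8×10⁻²)^3
[PO₄³⁻]^2 = 4.1×10⁻²⁸ / (4.8×10⁻²)^3 = 3.7×10⁻²⁴
[PO₄³⁻] = 1.9×10⁻¹² mol L⁻¹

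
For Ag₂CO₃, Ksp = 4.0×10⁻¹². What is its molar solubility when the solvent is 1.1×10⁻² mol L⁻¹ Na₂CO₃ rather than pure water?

9.5×10⁻⁶ M

Ag₂CO₃(s) ⇌ 2 Ag⁺(aq) + CO₃²⁻(aq)
Let s be the solubility of Ag₂CO₃ here. The common ion gives [CO₃²⁻] ≈ 1.1×10⁻² mol L⁻¹, and [Ag⁺] = 2s.
Ksp = [Ag⁺]^2[CO₃²⁻] = (2s)^2(1.1×10⁻²)
(2s)^2 = 4.0×10⁻¹² / (1.1×10⁻²) = 3.6×10⁻¹⁰
s = 9.5×10⁻⁶ mol L⁻¹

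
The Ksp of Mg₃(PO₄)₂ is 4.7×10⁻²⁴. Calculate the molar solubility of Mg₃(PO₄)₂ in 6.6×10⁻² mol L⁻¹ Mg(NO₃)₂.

6.4×10⁻¹¹ M

Mg₃(PO₄)₂(s) ⇌ 3 Mg²⁺(aq) + 2 PO₄³⁻(aq)
The solution already contains Mg²⁺ at 6.6×10⁻² mol L⁻¹. Let s be the molar solubility of Mg₃(PO₄)₂.
[Mg²⁺] ≈ 6.6×10⁻² mol L⁻¹ (common ion dominates); [PO₄³⁻] = 2s.
Ksp = [Mg²⁺]^3[PO₄³⁻]^2 = (6.6×10⁻²)^3(2s)^2
(2s)^2 = 4.7×10⁻²⁴ / (6.6×10⁻²)^3 = 1.6×10⁻²⁰
s = 6.4×10⁻¹¹ mol L⁻¹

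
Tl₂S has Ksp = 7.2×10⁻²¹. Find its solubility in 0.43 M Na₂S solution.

Tl₂S(s) ⇌ 2 Tl⁺(aq) + S²⁻(aq)
S²⁻ is already present at 0.43 M. If s mol/L of Tl₂S dissolves, [Tl⁺] = 2s while [S²⁻] ≈ 0.43 M.
Ksp = [Tl⁺]^2[S²⁻] = (2s)^2(0.43)
(2s)^2 = 7.2×10⁻²¹ / (0.43) = 1.7×10⁻²⁰
s = 6.5×10⁻¹¹ M

6.5×10⁻¹¹ M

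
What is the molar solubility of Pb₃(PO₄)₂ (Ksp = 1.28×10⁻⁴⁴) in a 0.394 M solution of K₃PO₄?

1.45×10⁻¹⁵ M

Pb₃(PO₄)₂(s) ⇌ 3 Pb²⁺(aq) + 2 PO₄³⁻(aq)
With PO₄³⁻ already at 0.394 M and s small, take [PO₄³⁻] ≈ 0.394 M and [Pb²⁺] = 3s.
Ksp = [Pb²⁺]^3[PO₄³⁻]^2 = (3s)^3(0.394)^2
(3s)^3 = 1.28×10⁻⁴⁴ / (0.394)^2 = 8.25×10⁻⁴⁴
s = 1.45×10⁻¹⁵ M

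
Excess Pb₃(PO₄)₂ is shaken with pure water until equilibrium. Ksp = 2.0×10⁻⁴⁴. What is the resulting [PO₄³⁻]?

Pb₃(PO₄)₂(s) ⇌ 3 Pb²⁺(aq) + 2 PO₄³⁻(aq)
Call the molar solubility s, so that [Pb²⁺] = 3s and [PO₄³⁻] = 2s.
Ksp = [Pb²⁺]^3[PO₄³⁻]^2 = (3s)^3 · (2s)^2 = 108s^5 = 2.0×10⁻⁴⁴
s = 7.1×10⁻¹⁰ mol L⁻¹
[PO₄³⁻] = 2s = 1.4×10⁻⁹ mol L⁻¹

1.4×10⁻⁹ M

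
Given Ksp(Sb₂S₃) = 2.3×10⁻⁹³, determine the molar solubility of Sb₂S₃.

Sb₂S₃(s) ⇌ 2 Sb³⁺(aq) + 3 S²⁻(aq)
Let s be the molar solubility. Then [Sb³⁺] = 2s and [S²⁻] = 3s.
Ksp = [Sb³⁺]^2[S²⁻]^3 = (2s)^2 · (3s)^3 = 108s^5
108s^5 = 2.3×10⁻⁹³  ⇒  s^5 = 2.1×10⁻⁹⁵
Taking the 5th root, s = 1.2×10⁻¹⁹ M.

1.2×10⁻¹⁹ M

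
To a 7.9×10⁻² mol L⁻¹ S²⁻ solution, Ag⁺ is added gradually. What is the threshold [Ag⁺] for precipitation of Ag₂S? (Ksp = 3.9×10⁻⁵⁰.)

7.0×10⁻²⁵ M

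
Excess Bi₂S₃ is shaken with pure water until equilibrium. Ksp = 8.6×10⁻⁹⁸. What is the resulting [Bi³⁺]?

3.0×10⁻²⁰ M

Bi₂S₃(s) ⇌ 2 Bi³⁺(aq) + 3 S²⁻(aq)
Call the molar solubility s, so that [Bi³⁺] = 2s and [S²⁻] = 3s.
Ksp = [Bi³⁺]^2[S²⁻]^3 = (2s)^2 · (3s)^3 = 108s^5 = 8.6×10⁻⁹⁸
s = 1.5×10⁻²⁰ M
[Bi³⁺] = 2s = 3.0×10⁻²⁰ M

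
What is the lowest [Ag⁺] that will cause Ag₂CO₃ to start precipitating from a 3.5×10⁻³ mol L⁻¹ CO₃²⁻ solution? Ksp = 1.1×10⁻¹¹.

5.6×10⁻⁵ M

The threshold for precipitation is Q = Ksp.
Ag₂CO₃(s) ⇌ 2 Ag⁺(aq) + CO₃²⁻(aq)
Ksp = [Ag⁺]^2[CO₃²⁻] = [Ag⁺]^2(3.5×10⁻³)
[Ag⁺]^2 = 1.1×10⁻¹¹ / (3.5×10⁻³) = 3.1×10⁻⁹
[Ag⁺] = 5.6×10⁻⁵ mol L⁻¹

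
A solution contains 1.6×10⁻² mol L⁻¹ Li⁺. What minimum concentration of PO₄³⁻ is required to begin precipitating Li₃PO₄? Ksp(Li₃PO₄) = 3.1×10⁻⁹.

Each salt precipitates once Q = Ksp for that salt.
Li₃PO₄(s) ⇌ 3 Li⁺(aq) + PO₄³⁻(aq)
Ksp = [Li⁺]^3[PO₄³⁻] = [PO₄³⁻](1.6×10⁻²)^3
[PO₄³⁻] = 3.1×10⁻⁹ / (1.6×10⁻²)^3 = 7.6×10⁻⁴
[PO₄³⁻] = 7.6×10⁻⁴ mol L⁻¹

7.6×10⁻⁴ M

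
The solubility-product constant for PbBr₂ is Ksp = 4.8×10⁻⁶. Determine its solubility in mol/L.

1.1×10⁻² M

PbBr₂(s) ⇌ Pb²⁺(aq) + 2 Br⁻(aq)
Let s be the molar solubility. Then [Pb²⁺] = s and [Br⁻] = 2s.
Ksp = [Pb²⁺][Br⁻]^2 = s · (2s)^2 = 4s^3
4s^3 = 4.8×10⁻⁶  ⇒  s^3 = 1.2×10⁻⁶
s = 1.1×10⁻² M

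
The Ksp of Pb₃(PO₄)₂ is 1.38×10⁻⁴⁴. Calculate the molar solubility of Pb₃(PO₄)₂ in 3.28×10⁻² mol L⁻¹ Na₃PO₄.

Pb₃(PO₄)₂(s) ⇌ 3 Pb²⁺(aq) + 2 PO₄³⁻(aq)
The solution already contains PO₄³⁻ at 3.28×10⁻² mol L⁻¹. Let s be the molar solubility of Pb₃(PO₄)₂.
[PO₄³⁻] ≈ 3.28×10⁻² mol L⁻¹ (common ion dominates); [Pb²⁺] = 3s.
Ksp = [Pb²⁺]^3[PO₄³⁻]^2 = (3s)^3(3.28×10⁻²)^2
(3s)^3 = 1.38×10⁻⁴⁴ / (3.28×10⁻²)^2 = 1.28×10⁻⁴¹
s = 7.80×10⁻¹⁵ mol L⁻¹

7.80×10⁻¹⁵ M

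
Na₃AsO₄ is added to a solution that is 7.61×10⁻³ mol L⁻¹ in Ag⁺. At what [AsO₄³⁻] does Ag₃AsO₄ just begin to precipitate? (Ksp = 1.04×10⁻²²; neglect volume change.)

2.36×10⁻¹⁶ M

Each salt precipitates once Q = Ksp for that salt.
Ag₃AsO₄(s) ⇌ 3 Ag⁺(aq) + AsO₄³⁻(aq)
Ksp = [Ag⁺]^3[AsO₄³⁻] = [AsO₄³⁻](7.61×10⁻³)^3
[AsO₄³⁻] = 1.04×10⁻²² / (7.61×10⁻³)^3 = 2.36×10⁻¹⁶
[AsO₄³⁻] = 2.36×10⁻¹⁶ mol L⁻¹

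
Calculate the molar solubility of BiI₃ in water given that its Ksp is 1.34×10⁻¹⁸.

1.49×10⁻⁵ M

BiI₃(s) ⇌ Bi³⁺(aq) + 3 I⁻(aq)
If s mol/L of BiI₃ dissolves, [Bi³⁺] = s and [I⁻] = 3s.
Ksp = [Bi³⁺][I⁻]^3 = s · (3s)^3 = 27s^4
27s^4 = 1.34×10⁻¹⁸  ⇒  s^4 = 4.96×10⁻²⁰
Taking the 4th root, s = 1.49×10⁻⁵ M.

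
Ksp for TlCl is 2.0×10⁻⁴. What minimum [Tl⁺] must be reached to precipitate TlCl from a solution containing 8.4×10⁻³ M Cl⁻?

2.4×10⁻² M

Precipitation begins when Q = Ksp.
TlCl(s) ⇌ Tl⁺(aq) + Cl⁻(aq)
Ksp = [Tl⁺][Cl⁻] = [Tl⁺](8.4×10⁻³)
[Tl⁺] = 2.0×10⁻⁴ / (8.4×10⁻³) = 2.4×10⁻²
[Tl⁺] = 2.4×10⁻² M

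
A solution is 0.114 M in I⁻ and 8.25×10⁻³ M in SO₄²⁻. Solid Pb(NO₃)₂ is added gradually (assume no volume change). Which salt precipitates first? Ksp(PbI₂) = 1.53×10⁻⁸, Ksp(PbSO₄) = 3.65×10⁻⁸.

Precipitation begins when Q = Ksp.
For PbI₂: [Pb²⁺] = (Ksp/[I⁻]^2) = 1.18×10⁻⁶ M
For PbSO₄: [Pb²⁺] = (Ksp/[SO₄²⁻]) = 4.42×10⁻⁶ M
Since PbI₂ needs less Pb²⁺ to reach saturation, it precipitates first.

PbI₂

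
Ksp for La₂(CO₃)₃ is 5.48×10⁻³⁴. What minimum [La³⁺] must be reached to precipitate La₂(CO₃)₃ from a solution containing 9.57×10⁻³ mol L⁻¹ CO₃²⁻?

A salt starts to precipitate once the ion product Q reaches its Ksp.
La₂(CO₃)₃(s) ⇌ 2 La³⁺(aq) + 3 CO₃²⁻(aq)
Ksp = [La³⁺]^2[CO₃²⁻]^3 = [La³⁺]^2(9.57×10⁻³)^3
[La³⁺]^2 = 5.48×10⁻³⁴ / (9.57×10⁻³)^3 = 6.25×10⁻²⁸
[La³⁺] = 2.50×10⁻¹⁴ mol L⁻¹

2.50×10⁻¹⁴ M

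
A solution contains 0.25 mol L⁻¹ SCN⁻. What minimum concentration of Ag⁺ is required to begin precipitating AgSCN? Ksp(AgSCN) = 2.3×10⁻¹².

The threshold for precipitation is Q = Ksp.
AgSCN(s) ⇌ Ag⁺(aq) + SCN⁻(aq)
Ksp = [Ag⁺][SCN⁻] = [Ag⁺](0.25)
[Ag⁺] = 2.3×10⁻¹² / (0.25) = 9.2×10⁻¹²
[Ag⁺] = 9.2×10⁻¹² mol L⁻¹

9.2×10⁻¹² M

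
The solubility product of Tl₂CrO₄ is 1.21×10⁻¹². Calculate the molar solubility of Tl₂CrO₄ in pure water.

6.71×10⁻⁵ M

Tl₂CrO₄(s) ⇌ 2 Tl⁺(aq) + CrO₄²⁻(aq)
Call the molar solubility s, so that [Tl⁺] = 2s and [CrO₄²⁻] = s.
Ksp = [Tl⁺]^2[CrO₄²⁻] = (2s)^2 · s = 4s^3
4s^3 = 1.21×10⁻¹²  ⇒  s^3 = 3.03×10⁻¹³
Taking the 3rd root, s = 6.71×10⁻⁵ mol/L.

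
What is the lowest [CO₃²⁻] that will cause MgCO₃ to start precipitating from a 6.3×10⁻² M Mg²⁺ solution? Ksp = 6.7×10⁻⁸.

1.1×10⁻⁶ M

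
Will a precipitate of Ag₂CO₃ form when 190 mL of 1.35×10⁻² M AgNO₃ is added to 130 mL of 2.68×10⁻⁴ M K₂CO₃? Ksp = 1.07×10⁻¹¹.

Total volume after mixing = 190 + 130 = 320 mL.
[Ag⁺] = (1.35×10⁻²)(190)/320 = 8.02×10⁻³ M
[CO₃²⁻] = (2.68×10⁻⁴)(130)/320 = 1.09×10⁻⁴ M
Q = [Ag⁺]^2[CO₃²⁻] = 7.00×10⁻⁹
Since Q (7.00×10⁻⁹) exceeds Ksp (1.07×10⁻¹¹), Ag₂CO₃ will precipitate.

Yes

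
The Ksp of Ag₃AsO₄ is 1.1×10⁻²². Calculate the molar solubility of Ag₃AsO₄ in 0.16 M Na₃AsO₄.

Ag₃AsO₄(s) ⇌ 3 Ag⁺(aq) + AsO₄³⁻(aq)
Let s be the solubility of Ag₃AsO₄ here. The common ion gives [AsO₄³⁻] ≈ 0.16 M, and [Ag⁺] = 3s.
Ksp = [Ag⁺]^3[AsO₄³⁻] = (3s)^3(0.16)
(3s)^3 = 1.1×10⁻²² / (0.16) = 6.9×10⁻²²
s = 2.9×10⁻⁸ M

2.9×10⁻⁸ M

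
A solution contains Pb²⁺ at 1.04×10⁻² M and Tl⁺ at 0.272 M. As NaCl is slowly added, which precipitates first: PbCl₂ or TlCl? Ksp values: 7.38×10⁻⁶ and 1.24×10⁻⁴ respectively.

Precipitation begins when Q = Ksp.
For PbCl₂: [Cl⁻] = (Ksp/[Pb²⁺])^(1/2) = 2.66×10⁻² M
For TlCl: [Cl⁻] = (Ksp/[Tl⁺]) = 4.56×10⁻⁴ M
Since TlCl needs less Cl⁻ to reach saturation, it precipitates first.

TlCl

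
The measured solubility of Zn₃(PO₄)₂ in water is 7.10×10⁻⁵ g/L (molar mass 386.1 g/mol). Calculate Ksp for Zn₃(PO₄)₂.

Convert to molarity: s = 7.10×10⁻⁵ / 386.1 = 1.8389×10⁻⁷ mol/L
Zn₃(PO₄)₂(s) ⇌ 3 Zn²⁺(aq) + 2 PO₄³⁻(aq)
If s mol/L of Zn₃(PO₄)₂ dissolves, [Zn²⁺] = 3s and [PO₄³⁻] = 2s.
Ksp = [Zn²⁺]^3[PO₄³⁻]^2 = (3s)^3 · (2s)^2 = 108s^5
Ksp = 108 × (1.8389×10⁻⁷)^5 = 2.27×10⁻³²

Ksp = 2.27×10⁻³²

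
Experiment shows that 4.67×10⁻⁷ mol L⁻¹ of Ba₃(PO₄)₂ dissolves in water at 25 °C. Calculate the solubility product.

Ba₃(PO₄)₂(s) ⇌ 3 Ba²⁺(aq) + 2 PO₄³⁻(aq)
With molar solubility s: [Ba²⁺] = 3s, [PO₄³⁻] = 2s.
Ksp = [Ba²⁺]^3[PO₄³⁻]^2 = (3s)^3 · (2s)^2 = 108s^5
Ksp = 108 × (4.67×10⁻⁷)^5 = 2.40×10⁻³⁰

Ksp = 2.40×10⁻³⁰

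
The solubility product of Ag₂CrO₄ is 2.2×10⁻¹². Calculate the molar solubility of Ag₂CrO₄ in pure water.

8.2×10⁻⁵ M

Ag₂CrO₄(s) ⇌ 2 Ag⁺(aq) + CrO₄²⁻(aq)
With molar solubility s: [Ag⁺] = 2s, [CrO₄²⁻] = s.
Ksp = [Ag⁺]^2[CrO₄²⁻] = (2s)^2 · s = 4s^3
4s^3 = 2.2×10⁻¹²  ⇒  s^3 = 5.5×10⁻¹³
Taking the 3rd root, s = 8.2×10⁻⁵ M.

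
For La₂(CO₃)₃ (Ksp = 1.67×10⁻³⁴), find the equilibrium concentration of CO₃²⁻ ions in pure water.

2.07×10⁻⁷ M

La₂(CO₃)₃(s) ⇌ 2 La³⁺(aq) + 3 CO₃²⁻(aq)
If s mol/L of La₂(CO₃)₃ dissolves, [La³⁺] = 2s and [CO₃²⁻] = 3s.
Ksp = [La³⁺]^2[CO₃²⁻]^3 = (2s)^2 · (3s)^3 = 108s^5 = 1.67×10⁻³⁴
s = 6.88×10⁻⁸ mol/L
[CO₃²⁻] = 3s = 2.07×10⁻⁷ mol/L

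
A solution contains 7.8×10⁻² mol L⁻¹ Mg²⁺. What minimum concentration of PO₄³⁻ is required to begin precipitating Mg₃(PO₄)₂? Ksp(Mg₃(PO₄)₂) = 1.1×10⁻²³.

1.5×10⁻¹⁰ M

A salt starts to precipitate once the ion product Q reaches its Ksp.
Mg₃(PO₄)₂(s) ⇌ 3 Mg²⁺(aq) + 2 PO₄³⁻(aq)
Ksp = [Mg²⁺]^3[PO₄³⁻]^2 = [PO₄³⁻]^2(7.8×10⁻²)^3
[PO₄³⁻]^2 = 1.1×10⁻²³ / (7.8×10⁻²)^3 = 2.3×10⁻²⁰
[PO₄³⁻] = 1.5×10⁻¹⁰ mol L⁻¹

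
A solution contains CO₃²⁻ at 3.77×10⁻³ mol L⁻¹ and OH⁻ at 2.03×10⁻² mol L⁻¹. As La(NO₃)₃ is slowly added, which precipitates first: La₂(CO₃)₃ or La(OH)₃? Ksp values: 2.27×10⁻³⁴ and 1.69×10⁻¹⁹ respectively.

Each salt precipitates once Q = Ksp for that salt.
For La₂(CO₃)₃: [La³⁺] = (Ksp/[CO₃²⁻]^3)^(1/2) = 6.51×10⁻¹⁴ mol L⁻¹
For La(OH)₃: [La³⁺] = (Ksp/[OH⁻]^3) = 2.02×10⁻¹⁴ mol L⁻¹
The smaller threshold [La³⁺] is reached first, so La(OH)₃ precipitates first.

La(OH)₃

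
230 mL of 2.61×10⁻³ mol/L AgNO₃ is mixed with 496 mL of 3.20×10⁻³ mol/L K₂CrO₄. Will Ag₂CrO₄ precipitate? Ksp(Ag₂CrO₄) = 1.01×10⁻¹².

Total volume after mixing = 230 + 496 = 726 mL.
[Ag⁺] = (2.61×10⁻³)(230)/726 = 8.27×10⁻⁴ mol/L
[CrO₄²⁻] = (3.20×10⁻³)(496)/726 = 2.19×10⁻³ mol/L
Q = [Ag⁺]^2[CrO₄²⁻] = 1.49×10⁻⁹
Since Q (1.49×10⁻⁹) exceeds Ksp (1.01×10⁻¹²), Ag₂CrO₄ will precipitate.

Yes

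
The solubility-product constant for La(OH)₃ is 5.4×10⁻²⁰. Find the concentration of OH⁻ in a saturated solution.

La(OH)₃(s) ⇌ La³⁺(aq) + 3 OH⁻(aq)
If s mol/L of La(OH)₃ dissolves, [La³⁺] = s and [OH⁻] = 3s.
Ksp = [La³⁺][OH⁻]^3 = s · (3s)^3 = 27s^4 = 5.4×10⁻²⁰
s = 6.7×10⁻⁶ mol L⁻¹
[OH⁻] = 3s = 2.0×10⁻⁵ mol L⁻¹

2.0×10⁻⁵ M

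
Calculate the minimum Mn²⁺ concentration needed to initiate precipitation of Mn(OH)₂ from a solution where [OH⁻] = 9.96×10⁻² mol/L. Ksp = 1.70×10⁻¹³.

Each salt precipitates once Q = Ksp for that salt.
Mn(OH)₂(s) ⇌ Mn²⁺(aq) + 2 OH⁻(aq)
Ksp = [Mn²⁺][OH⁻]^2 = [Mn²⁺](9.96×10⁻²)^2
[Mn²⁺] = 1.70×10⁻¹³ / (9.96×10⁻²)^2 = 1.71×10⁻¹¹
[Mn²⁺] = 1.71×10⁻¹¹ mol/L

1.71×10⁻¹¹ M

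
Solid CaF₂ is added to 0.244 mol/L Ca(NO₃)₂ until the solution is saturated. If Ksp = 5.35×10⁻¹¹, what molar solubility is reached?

7.40×10⁻⁶ M

CaF₂(s) ⇌ Ca²⁺(aq) + 2 F⁻(aq)
Ca²⁺ is already present at 0.244 mol/L. If s mol/L of CaF₂ dissolves, [F⁻] = 2s while [Ca²⁺] ≈ 0.244 mol/L.
Ksp = [Ca²⁺][F⁻]^2 = (0.244)(2s)^2
(2s)^2 = 5.35×10⁻¹¹ / (0.244) = 2.19×10⁻¹⁰
s = 7.40×10⁻⁶ mol/L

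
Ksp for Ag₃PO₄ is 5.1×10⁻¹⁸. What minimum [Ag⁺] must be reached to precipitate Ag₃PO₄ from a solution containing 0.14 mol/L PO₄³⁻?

The threshold for precipitation is Q = Ksp.
Ag₃PO₄(s) ⇌ 3 Ag⁺(aq) + PO₄³⁻(aq)
Ksp = [Ag⁺]^3[PO₄³⁻] = [Ag⁺]^3(0.14)
[Ag⁺]^3 = 5.1×10⁻¹⁸ / (0.14) = 3.6×10⁻¹⁷
[Ag⁺] = 3.3×10⁻⁶ mol/L

3.3×10⁻⁶ M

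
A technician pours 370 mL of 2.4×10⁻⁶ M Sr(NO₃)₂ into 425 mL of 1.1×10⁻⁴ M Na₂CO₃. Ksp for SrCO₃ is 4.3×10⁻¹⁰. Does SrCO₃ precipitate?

After mixing, V = 370 mL + 425 mL = 795 mL.
[Sr²⁺] = (2.4×10⁻⁶)(370)/795 = 1.1×10⁻⁶ M
[CO₃²⁻] = (1.1×10⁻⁴)(425)/795 = 5.9×10⁻⁵ M
Q = [Sr²⁺][CO₃²⁻] = 6.6×10⁻¹¹
Since Q (6.6×10⁻¹¹) is less than Ksp (4.3×10⁻¹⁰), no SrCO₃ precipitates.

No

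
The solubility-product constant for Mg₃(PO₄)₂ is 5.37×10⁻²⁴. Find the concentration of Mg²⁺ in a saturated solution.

2.61×10⁻⁵ M

Mg₃(PO₄)₂(s) ⇌ 3 Mg²⁺(aq) + 2 PO₄³⁻(aq)
Call the molar solubility s, so that [Mg²⁺] = 3s and [PO₄³⁻] = 2s.
Ksp = [Mg²⁺]^3[PO₄³⁻]^2 = (3s)^3 · (2s)^2 = 108s^5 = 5.37×10⁻²⁴
s = 8.70×10⁻⁶ M
[Mg²⁺] = 3s = 2.61×10⁻⁵ M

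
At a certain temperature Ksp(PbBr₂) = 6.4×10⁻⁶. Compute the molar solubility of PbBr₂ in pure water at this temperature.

PbBr₂(s) ⇌ Pb²⁺(aq) + 2 Br⁻(aq)
Let s be the molar solubility. Then [Pb²⁺] = s and [Br⁻] = 2s.
Ksp = [Pb²⁺][Br⁻]^2 = s · (2s)^2 = 4s^3
4s^3 = 6.4×10⁻⁶  ⇒  s^3 = 1.6×10⁻⁶
Taking the 3rd root, s = 1.2×10⁻² M.

1.2×10⁻² M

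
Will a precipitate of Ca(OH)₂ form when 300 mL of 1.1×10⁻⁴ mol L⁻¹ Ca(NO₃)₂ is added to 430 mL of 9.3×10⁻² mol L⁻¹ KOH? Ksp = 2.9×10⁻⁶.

No

Total volume after mixing = 300 + 430 = 730 mL.
[Ca²⁺] = (1.1×10⁻⁴)(300)/730 = 4.5×10⁻⁵ mol L⁻¹
[OH⁻] = (9.3×10⁻²)(430)/730 = 5.5×10⁻² mol L⁻¹
Q = [Ca²⁺][OH⁻]^2 = 1.4×10⁻⁷
Since Q (1.4×10⁻⁷) is less than Ksp (2.9×10⁻⁶), no Ca(OH)₂ precipitates.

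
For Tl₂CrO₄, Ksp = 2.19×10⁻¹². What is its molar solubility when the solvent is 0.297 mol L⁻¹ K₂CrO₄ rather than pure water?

1.36×10⁻⁶ M

Tl₂CrO₄(s) ⇌ 2 Tl⁺(aq) + CrO₄²⁻(aq)
Let s be the solubility of Tl₂CrO₄ here. The common ion gives [CrO₄²⁻] ≈ 0.297 mol L⁻¹, and [Tl⁺] = 2s.
Ksp = [Tl⁺]^2[CrO₄²⁻] = (2s)^2(0.297)
(2s)^2 = 2.19×10⁻¹² / (0.297) = 7.37×10⁻¹²
s = 1.36×10⁻⁶ mol L⁻¹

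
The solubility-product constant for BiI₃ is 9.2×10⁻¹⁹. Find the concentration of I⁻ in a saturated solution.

BiI₃(s) ⇌ Bi³⁺(aq) + 3 I⁻(aq)
If s mol/L of BiI₃ dissolves, [Bi³⁺] = s and [I⁻] = 3s.
Ksp = [Bi³⁺][I⁻]^3 = s · (3s)^3 = 27s^4 = 9.2×10⁻¹⁹
s = 1.4×10⁻⁵ mol/L
[I⁻] = 3s = 4.1×10⁻⁵ mol/L

4.1×10⁻⁵ M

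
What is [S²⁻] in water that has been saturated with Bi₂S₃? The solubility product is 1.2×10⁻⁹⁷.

Bi₂S₃(s) ⇌ 2 Bi³⁺(aq) + 3 S²⁻(aq)
Call the molar solubility s, so that [Bi³⁺] = 2s and [S²⁻] = 3s.
Ksp = [Bi³⁺]^2[S²⁻]^3 = (2s)^2 · (3s)^3 = 108s^5 = 1.2×10⁻⁹⁷
s = 1.6×10⁻²⁰ mol/L
[S²⁻] = 3s = 4.9×10⁻²⁰ mol/L

4.9×10⁻²⁰ M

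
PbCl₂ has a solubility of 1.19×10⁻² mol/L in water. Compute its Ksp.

PbCl₂(s) ⇌ Pb²⁺(aq) + 2 Cl⁻(aq)
For each mole of PbCl₂ that dissolves per liter, [Pb²⁺] = s and [Cl⁻] = 2s; let s denote this solubility.
Ksp = [Pb²⁺][Cl⁻]^2 = s · (2s)^2 = 4s^3
Ksp = 4 × (1.19×10⁻²)^3 = 6.74×10⁻⁶

Ksp = 6.74×10⁻⁶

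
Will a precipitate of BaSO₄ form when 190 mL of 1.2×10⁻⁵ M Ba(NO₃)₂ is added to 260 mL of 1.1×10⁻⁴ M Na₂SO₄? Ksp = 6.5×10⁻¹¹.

Total volume after mixing = 190 + 260 = 450 mL.
[Ba²⁺] = (1.2×10⁻⁵)(190)/450 = 5.1×10⁻⁶ M
[SO₄²⁻] = (1.1×10⁻⁴)(260)/450 = 6.4×10⁻⁵ M
Q = [Ba²⁺][SO₄²⁻] = 3.2×10⁻¹⁰
Since Q (3.2×10⁻¹⁰) exceeds Ksp (6.5×10⁻¹¹), BaSO₄ will precipitate.

Yes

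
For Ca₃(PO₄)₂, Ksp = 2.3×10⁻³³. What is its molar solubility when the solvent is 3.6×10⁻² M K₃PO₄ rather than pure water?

4.0×10⁻¹¹ M

Ca₃(PO₄)₂(s) ⇌ 3 Ca²⁺(aq) + 2 PO₄³⁻(aq)
Let s be the solubility of Ca₃(PO₄)₂ here. The common ion gives [PO₄³⁻] ≈ 3.6×10⁻² M, and [Ca²⁺] = 3s.
Ksp = [Ca²⁺]^3[PO₄³⁻]^2 = (3s)^3(3.6×10⁻²)^2
(3s)^3 = 2.3×10⁻³³ / (3.6×10⁻²)^2 = 1.8×10⁻³⁰
s = 4.0×10⁻¹¹ M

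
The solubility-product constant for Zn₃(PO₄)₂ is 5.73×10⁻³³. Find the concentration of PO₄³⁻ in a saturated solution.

Zn₃(PO₄)₂(s) ⇌ 3 Zn²⁺(aq) + 2 PO₄³⁻(aq)
For each mole of Zn₃(PO₄)₂ that dissolves per liter, [Zn²⁺] = 3s and [PO₄³⁻] = 2s; let s denote this solubility.
Ksp = [Zn²⁺]^3[PO₄³⁻]^2 = (3s)^3 · (2s)^2 = 108s^5 = 5.73×10⁻³³
s = 1.40×10⁻⁷ mol L⁻¹
[PO₄³⁻] = 2s = 2.79×10⁻⁷ mol L⁻¹

2.79×10⁻⁷ M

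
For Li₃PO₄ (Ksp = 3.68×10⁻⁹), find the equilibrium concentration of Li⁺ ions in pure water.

Li₃PO₄(s) ⇌ 3 Li⁺(aq) + PO₄³⁻(aq)
With molar solubility s: [Li⁺] = 3s, [PO₄³⁻] = s.
Ksp = [Li⁺]^3[PO₄³⁻] = (3s)^3 · s = 27s^4 = 3.68×10⁻⁹
s = 3.42×10⁻³ M
[Li⁺] = 3s = 1.03×10⁻² M

1.03×10⁻² M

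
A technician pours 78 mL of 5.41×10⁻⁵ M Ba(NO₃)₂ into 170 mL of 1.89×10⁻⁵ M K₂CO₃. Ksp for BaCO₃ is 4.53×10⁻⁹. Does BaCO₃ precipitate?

Total volume after mixing = 78 + 170 = 248 mL.
[Ba²⁺] = (5.41×10⁻⁵)(78)/248 = 1.70×10⁻⁵ M
[CO₃²⁻] = (1.89×10⁻⁵)(170)/248 = 1.30×10⁻⁵ M
Q = [Ba²⁺][CO₃²⁻] = 2.20×10⁻¹⁰
Q < Ksp (2.20×10⁻¹⁰ vs 4.53×10⁻⁹); the solution remains unsaturated and no precipitate forms.

No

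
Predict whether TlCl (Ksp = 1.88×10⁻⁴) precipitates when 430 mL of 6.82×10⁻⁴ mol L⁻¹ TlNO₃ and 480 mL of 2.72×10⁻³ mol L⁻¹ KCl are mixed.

No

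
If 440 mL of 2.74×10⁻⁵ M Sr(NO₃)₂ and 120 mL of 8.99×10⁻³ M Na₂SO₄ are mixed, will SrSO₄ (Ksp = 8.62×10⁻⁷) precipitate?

Total volume after mixing = 440 + 120 = 560 mL.
[Sr²⁺] = (2.74×10⁻⁵)(440)/560 = 2.15×10⁻⁵ M
[SO₄²⁻] = (8.99×10⁻³)(120)/560 = 1.93×10⁻³ M
Q = [Sr²⁺][SO₄²⁻] = 4.15×10⁻⁸
Since Q (4.15×10⁻⁸) is less than Ksp (8.62×10⁻⁷), no SrSO₄ precipitates.

No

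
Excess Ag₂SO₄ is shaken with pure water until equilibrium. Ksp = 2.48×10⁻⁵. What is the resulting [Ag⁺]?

3.67×10⁻² M

Ag₂SO₄(s) ⇌ 2 Ag⁺(aq) + SO₄²⁻(aq)
With molar solubility s: [Ag⁺] = 2s, [SO₄²⁻] = s.
Ksp = [Ag⁺]^2[SO₄²⁻] = (2s)^2 · s = 4s^3 = 2.48×10⁻⁵
s = 1.84×10⁻² mol L⁻¹
[Ag⁺] = 2s = 3.67×10⁻² mol L⁻¹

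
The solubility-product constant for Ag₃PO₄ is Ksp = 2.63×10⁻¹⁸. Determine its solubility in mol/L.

1.77×10⁻⁵ M

Ag₃PO₄(s) ⇌ 3 Ag⁺(aq) + PO₄³⁻(aq)
If s mol/L of Ag₃PO₄ dissolves, [Ag⁺] = 3s and [PO₄³⁻] = s.
Ksp = [Ag⁺]^3[PO₄³⁻] = (3s)^3 · s = 27s^4
27s^4 = 2.63×10⁻¹⁸  ⇒  s^4 = 9.74×10⁻²⁰
s = 1.77×10⁻⁵ M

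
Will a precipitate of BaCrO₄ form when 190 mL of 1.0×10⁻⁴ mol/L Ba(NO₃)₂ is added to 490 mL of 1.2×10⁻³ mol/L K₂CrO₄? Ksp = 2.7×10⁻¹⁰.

The combined volume is 680 mL.
[Ba²⁺] = (1.0×10⁻⁴)(190)/680 = 2.8×10⁻⁵ mol/L
[CrO₄²⁻] = (1.2×10⁻³)(490)/680 = 8.6×10⁻⁴ mol/L
Q = [Ba²⁺][CrO₄²⁻] = 2.4×10⁻⁸
Q = 2.4×10⁻⁸ > Ksp = 2.7×10⁻¹⁰, so the solution is supersaturated and BaCrO₄ precipitates.

Yes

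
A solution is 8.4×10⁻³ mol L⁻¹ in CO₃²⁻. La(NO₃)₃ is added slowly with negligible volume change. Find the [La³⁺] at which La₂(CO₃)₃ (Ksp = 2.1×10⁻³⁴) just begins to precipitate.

The threshold for precipitation is Q = Ksp.
La₂(CO₃)₃(s) ⇌ 2 La³⁺(aq) + 3 CO₃²⁻(aq)
Ksp = [La³⁺]^2[CO₃²⁻]^3 = [La³⁺]^2(8.4×10⁻³)^3
[La³⁺]^2 = 2.1×10⁻³⁴ / (8.4×10⁻³)^3 = 3.5×10⁻²⁸
[La³⁺] = 1.9×10⁻¹⁴ mol L⁻¹

1.9×10⁻¹⁴ M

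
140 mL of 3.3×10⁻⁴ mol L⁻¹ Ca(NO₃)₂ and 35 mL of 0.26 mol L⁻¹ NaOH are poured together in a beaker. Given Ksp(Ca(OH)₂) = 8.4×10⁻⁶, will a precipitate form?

No

After mixing, V = 140 mL + 35 mL = 175 mL.
[Ca²⁺] = (3.3×10⁻⁴)(140)/175 = 2.6×10⁻⁴ mol L⁻¹
[OH⁻] = (0.26)(35)/175 = 5.2×10⁻² mol L⁻¹
Q = [Ca²⁺][OH⁻]^2 = 7.1×10⁻⁷
Q < Ksp (7.1×10⁻⁷ vs 8.4×10⁻⁶); the solution remains unsaturated and no precipitate forms.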